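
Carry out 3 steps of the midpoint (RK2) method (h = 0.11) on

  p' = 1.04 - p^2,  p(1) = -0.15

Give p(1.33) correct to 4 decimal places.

0.1902

Midpoint: k1 = f(x_n, p_n); k2 = f(x_n + h/2, p_n + (h/2)·k1); p_{n+1} = p_n + h·k2.
x=1.000000, p=-0.150000:
  k1 = f(1.000000, -0.150000) = 1.017500
  k2 = f(1.055000, -0.094037) = 1.031157
  p ← -0.150000 + 0.11·1.031157 = -0.036573
x=1.110000, p=-0.036573:
  k1 = f(1.110000, -0.036573) = 1.038662
  k2 = f(1.165000, 0.020554) = 1.039578
  p ← -0.036573 + 0.11·1.039578 = 0.077781
x=1.220000, p=0.077781:
  k1 = f(1.220000, 0.077781) = 1.033950
  k2 = f(1.275000, 0.134648) = 1.021870
  p ← 0.077781 + 0.11·1.021870 = 0.190186
p(1.33) ≈ 0.1902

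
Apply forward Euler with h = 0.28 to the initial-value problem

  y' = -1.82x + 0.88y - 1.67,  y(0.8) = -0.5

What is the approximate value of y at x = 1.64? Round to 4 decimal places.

-4.7574

Euler: y_{n+1} = y_n + h·f(x_n, y_n).
x=0.800000, y=-0.500000: f=-3.566000 → y ← -0.500000 + 0.28·(-3.566000) = -1.498480
x=1.080000, y=-1.498480: f=-4.954262 → y ← -1.498480 + 0.28·(-4.954262) = -2.885673
x=1.360000, y=-2.885673: f=-6.684593 → y ← -2.885673 + 0.28·(-6.684593) = -4.757359
y(1.64) ≈ -4.7574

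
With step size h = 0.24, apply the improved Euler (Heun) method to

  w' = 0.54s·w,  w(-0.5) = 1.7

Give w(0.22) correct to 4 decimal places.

Heun: k1 = f(s_n, w_n); k2 = f(s_n + h, w_n + h·k1); w_{n+1} = w_n + (h/2)·(k1 + k2).
s=-0.500000, w=1.700000:
  k1 = f(-0.500000, 1.700000) = -0.459000
  k2 = f(-0.260000, 1.589840) = -0.223214
  w ← 1.700000 + (0.24/2)·(-0.459000 + (-0.223214)) = 1.618134
s=-0.260000, w=1.618134:
  k1 = f(-0.260000, 1.618134) = -0.227186
  k2 = f(-0.020000, 1.563610) = -0.016887
  w ← 1.618134 + (0.24/2)·(-0.227186 + (-0.016887)) = 1.588846
s=-0.020000, w=1.588846:
  k1 = f(-0.020000, 1.588846) = -0.017160
  k2 = f(0.220000, 1.584727) = 0.188266
  w ← 1.588846 + (0.24/2)·(-0.017160 + 0.188266) = 1.609378
w(0.22) ≈ 1.6094

1.6094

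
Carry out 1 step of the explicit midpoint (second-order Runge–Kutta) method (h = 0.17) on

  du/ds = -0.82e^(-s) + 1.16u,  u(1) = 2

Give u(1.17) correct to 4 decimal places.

2.3811

Midpoint: k1 = f(s_n, u_n); k2 = f(s_n + h/2, u_n + (h/2)·k1); u_{n+1} = u_n + h·k2.
s=1.000000, u=2.000000:
  k1 = f(1.000000, 2.000000) = 2.018339
  k2 = f(1.085000, 2.171559) = 2.241929
  u ← 2.000000 + 0.17·2.241929 = 2.381128
u(1.17) ≈ 2.3811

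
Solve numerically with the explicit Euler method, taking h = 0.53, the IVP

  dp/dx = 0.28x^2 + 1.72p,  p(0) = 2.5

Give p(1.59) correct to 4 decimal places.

17.7099

Euler: p_{n+1} = p_n + h·f(x_n, p_n).
x=0.000000, p=2.500000: f=4.300000 → p ← 2.500000 + 0.53·4.300000 = 4.779000
x=0.530000, p=4.779000: f=8.298532 → p ← 4.779000 + 0.53·8.298532 = 9.177222
x=1.060000, p=9.177222: f=16.099430 → p ← 9.177222 + 0.53·16.099430 = 17.709920
p(1.59) ≈ 17.7099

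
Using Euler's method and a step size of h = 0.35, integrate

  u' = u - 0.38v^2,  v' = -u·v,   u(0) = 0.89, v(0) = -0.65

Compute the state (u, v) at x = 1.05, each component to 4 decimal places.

Euler on (u,v): u_{n+1} = u_n + h·u', v_{n+1} = v_n + h·v'.
0.000000: (0.890000, -0.650000); f=(0.729450, 0.578500) → (1.145307, -0.447525)
0.350000: (1.145307, -0.447525); f=(1.069202, 0.512554) → (1.519528, -0.268131)
0.700000: (1.519528, -0.268131); f=(1.492208, 0.407433) → (2.041801, -0.125530)
(u(1.05), v(1.05)) ≈ (2.0418, -0.1255)

2.0418, -0.1255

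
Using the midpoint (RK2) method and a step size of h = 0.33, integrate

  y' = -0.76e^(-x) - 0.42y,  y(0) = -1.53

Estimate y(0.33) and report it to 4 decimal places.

-1.5279

Midpoint: k1 = f(x_n, y_n); k2 = f(x_n + h/2, y_n + (h/2)·k1); y_{n+1} = y_n + h·k2.
x=0.000000, y=-1.530000:
  k1 = f(0.000000, -1.530000) = -0.117400
  k2 = f(0.165000, -1.549371) = 0.006337
  y ← -1.530000 + 0.33·0.006337 = -1.527909
y(0.33) ≈ -1.5279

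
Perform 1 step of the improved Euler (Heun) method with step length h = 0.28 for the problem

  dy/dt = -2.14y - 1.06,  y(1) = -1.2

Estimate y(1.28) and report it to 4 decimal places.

-0.9043

Heun: k1 = f(t_n, y_n); k2 = f(t_n + h, y_n + h·k1); y_{n+1} = y_n + (h/2)·(k1 + k2).
t=1.000000, y=-1.200000:
  k1 = f(1.000000, -1.200000) = 1.508000
  k2 = f(1.280000, -0.777760) = 0.604406
  y ← -1.200000 + (0.28/2)·(1.508000 + 0.604406) = -0.904263
y(1.28) ≈ -0.9043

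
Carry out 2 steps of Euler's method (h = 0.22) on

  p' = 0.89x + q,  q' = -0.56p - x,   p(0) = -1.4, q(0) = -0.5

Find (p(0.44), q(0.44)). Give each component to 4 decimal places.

Euler on (p,q): p_{n+1} = p_n + h·p', q_{n+1} = q_n + h·q'.
0.000000: (-1.400000, -0.500000); f=(-0.500000, 0.784000) → (-1.510000, -0.327520)
0.220000: (-1.510000, -0.327520); f=(-0.131720, 0.625600) → (-1.538978, -0.189888)
(p(0.44), q(0.44)) ≈ (-1.5390, -0.1899)

-1.5390, -0.1899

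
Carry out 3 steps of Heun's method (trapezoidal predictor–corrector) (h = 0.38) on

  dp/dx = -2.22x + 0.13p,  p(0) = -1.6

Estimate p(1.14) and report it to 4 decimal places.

-3.3632

Heun: k1 = f(x_n, p_n); k2 = f(x_n + h, p_n + h·k1); p_{n+1} = p_n + (h/2)·(k1 + k2).
x=0.000000, p=-1.600000:
  k1 = f(0.000000, -1.600000) = -0.208000
  k2 = f(0.380000, -1.679040) = -1.061875
  p ← -1.600000 + (0.38/2)·(-0.208000 + (-1.061875)) = -1.841276
x=0.380000, p=-1.841276:
  k1 = f(0.380000, -1.841276) = -1.082966
  k2 = f(0.760000, -2.252803) = -1.980064
  p ← -1.841276 + (0.38/2)·(-1.082966 + (-1.980064)) = -2.423252
x=0.760000, p=-2.423252:
  k1 = f(0.760000, -2.423252) = -2.002223
  k2 = f(1.140000, -3.184097) = -2.944733
  p ← -2.423252 + (0.38/2)·(-2.002223 + (-2.944733)) = -3.363174
p(1.14) ≈ -3.3632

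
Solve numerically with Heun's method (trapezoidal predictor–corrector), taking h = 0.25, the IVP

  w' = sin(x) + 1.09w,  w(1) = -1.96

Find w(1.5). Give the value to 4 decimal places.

Heun: k1 = f(x_n, w_n); k2 = f(x_n + h, w_n + h·k1); w_{n+1} = w_n + (h/2)·(k1 + k2).
x=1.000000, w=-1.960000:
  k1 = f(1.000000, -1.960000) = -1.294929
  k2 = f(1.250000, -2.283732) = -1.540284
  w ← -1.960000 + (0.25/2)·(-1.294929 + (-1.540284)) = -2.314402
x=1.250000, w=-2.314402:
  k1 = f(1.250000, -2.314402) = -1.573713
  k2 = f(1.500000, -2.707830) = -1.954040
  w ← -2.314402 + (0.25/2)·(-1.573713 + (-1.954040)) = -2.755371
w(1.5) ≈ -2.7554

-2.7554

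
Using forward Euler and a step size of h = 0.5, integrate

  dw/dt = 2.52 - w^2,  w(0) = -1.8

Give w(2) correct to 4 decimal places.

-31.8460

Euler: w_{n+1} = w_n + h·f(t_n, w_n).
t=0.000000, w=-1.800000: f=-0.720000 → w ← -1.800000 + 0.5·(-0.720000) = -2.160000
t=0.500000, w=-2.160000: f=-2.145600 → w ← -2.160000 + 0.5·(-2.145600) = -3.232800
t=1.000000, w=-3.232800: f=-7.930996 → w ← -3.232800 + 0.5·(-7.930996) = -7.198298
t=1.500000, w=-7.198298: f=-49.295493 → w ← -7.198298 + 0.5·(-49.295493) = -31.846044
w(2) ≈ -31.8460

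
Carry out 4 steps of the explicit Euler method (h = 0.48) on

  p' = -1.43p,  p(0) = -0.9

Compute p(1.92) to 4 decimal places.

-0.0087

Euler: p_{n+1} = p_n + h·f(t_n, p_n).
t=0.000000, p=-0.900000: f=1.287000 → p ← -0.900000 + 0.48·1.287000 = -0.282240
t=0.480000, p=-0.282240: f=0.403603 → p ← -0.282240 + 0.48·0.403603 = -0.088510
t=0.960000, p=-0.088510: f=0.126570 → p ← -0.088510 + 0.48·0.126570 = -0.027757
t=1.440000, p=-0.027757: f=0.039692 → p ← -0.027757 + 0.48·0.039692 = -0.008705
p(1.92) ≈ -0.0087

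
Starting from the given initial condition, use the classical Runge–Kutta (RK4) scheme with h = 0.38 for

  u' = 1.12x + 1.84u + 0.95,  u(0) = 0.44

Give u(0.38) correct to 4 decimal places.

RK4: k1 = f(x_n, u_n); k2 = f(x_n + h/2, u_n + (h/2)·k1); k3 = f(x_n + h/2, u_n + (h/2)·k2); k4 = f(x_n + h, u_n + h·k3); u_{n+1} = u_n + (h/6)·(k1 + 2k2 + 2k3 + k4).
x=0.000000, u=0.440000:
  k1 = f(0.000000, 0.440000) = 1.759600
  k2 = f(0.190000, 0.774324) = 2.587556
  k3 = f(0.190000, 0.931636) = 2.877010
  k4 = f(0.380000, 1.533264) = 4.196805
  u ← 0.440000 + (0.38/6)·(k1 + 2k2 + 2k3 + k4) = 1.509417
u(0.38) ≈ 1.5094

1.5094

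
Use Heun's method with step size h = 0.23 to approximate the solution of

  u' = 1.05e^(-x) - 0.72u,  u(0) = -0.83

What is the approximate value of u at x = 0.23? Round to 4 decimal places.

Heun: k1 = f(x_n, u_n); k2 = f(x_n + h, u_n + h·k1); u_{n+1} = u_n + (h/2)·(k1 + k2).
x=0.000000, u=-0.830000:
  k1 = f(0.000000, -0.830000) = 1.647600
  k2 = f(0.230000, -0.451052) = 1.159018
  u ← -0.830000 + (0.23/2)·(1.647600 + 1.159018) = -0.507239
u(0.23) ≈ -0.5072

-0.5072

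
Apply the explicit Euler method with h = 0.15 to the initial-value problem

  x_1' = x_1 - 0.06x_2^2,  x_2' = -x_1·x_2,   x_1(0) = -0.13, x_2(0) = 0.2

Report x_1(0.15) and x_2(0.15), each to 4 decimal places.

-0.1499, 0.2039

Euler on (x_1,x_2): x_1_{n+1} = x_1_n + h·x_1', x_2_{n+1} = x_2_n + h·x_2'.
0.000000: (-0.130000, 0.200000); f=(-0.132400, 0.026000) → (-0.149860, 0.203900)
(x_1(0.15), x_2(0.15)) ≈ (-0.1499, 0.2039)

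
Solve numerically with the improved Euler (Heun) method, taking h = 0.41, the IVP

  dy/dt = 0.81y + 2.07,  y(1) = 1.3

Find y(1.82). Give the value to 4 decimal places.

Heun: k1 = f(t_n, y_n); k2 = f(t_n + h, y_n + h·k1); y_{n+1} = y_n + (h/2)·(k1 + k2).
t=1.000000, y=1.300000:
  k1 = f(1.000000, 1.300000) = 3.123000
  k2 = f(1.410000, 2.580430) = 4.160148
  y ← 1.300000 + (0.41/2)·(3.123000 + 4.160148) = 2.793045
t=1.410000, y=2.793045:
  k1 = f(1.410000, 2.793045) = 4.332367
  k2 = f(1.820000, 4.569316) = 5.771146
  y ← 2.793045 + (0.41/2)·(4.332367 + 5.771146) = 4.864265
y(1.82) ≈ 4.8643

4.8643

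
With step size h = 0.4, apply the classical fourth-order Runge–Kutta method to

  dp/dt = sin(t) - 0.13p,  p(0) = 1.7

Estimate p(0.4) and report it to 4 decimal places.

RK4: k1 = f(t_n, p_n); k2 = f(t_n + h/2, p_n + (h/2)·k1); k3 = f(t_n + h/2, p_n + (h/2)·k2); k4 = f(t_n + h, p_n + h·k3); p_{n+1} = p_n + (h/6)·(k1 + 2k2 + 2k3 + k4).
t=0.000000, p=1.700000:
  k1 = f(0.000000, 1.700000) = -0.221000
  k2 = f(0.200000, 1.655800) = -0.016585
  k3 = f(0.200000, 1.696683) = -0.021899
  k4 = f(0.400000, 1.691240) = 0.169557
  p ← 1.700000 + (0.4/6)·(k1 + 2k2 + 2k3 + k4) = 1.691439
p(0.4) ≈ 1.6914

1.6914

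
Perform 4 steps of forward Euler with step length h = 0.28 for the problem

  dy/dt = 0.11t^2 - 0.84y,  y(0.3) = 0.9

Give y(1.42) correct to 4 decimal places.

0.3727

Euler: y_{n+1} = y_n + h·f(t_n, y_n).
t=0.300000, y=0.900000: f=-0.746100 → y ← 0.900000 + 0.28·(-0.746100) = 0.691092
t=0.580000, y=0.691092: f=-0.543513 → y ← 0.691092 + 0.28·(-0.543513) = 0.538908
t=0.860000, y=0.538908: f=-0.371327 → y ← 0.538908 + 0.28·(-0.371327) = 0.434937
t=1.140000, y=0.434937: f=-0.222391 → y ← 0.434937 + 0.28·(-0.222391) = 0.372667
y(1.42) ≈ 0.3727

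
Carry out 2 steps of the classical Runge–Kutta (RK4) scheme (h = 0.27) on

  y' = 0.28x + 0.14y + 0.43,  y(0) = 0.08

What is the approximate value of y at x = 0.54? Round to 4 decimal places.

0.3694

RK4: k1 = f(x_n, y_n); k2 = f(x_n + h/2, y_n + (h/2)·k1); k3 = f(x_n + h/2, y_n + (h/2)·k2); k4 = f(x_n + h, y_n + h·k3); y_{n+1} = y_n + (h/6)·(k1 + 2k2 + 2k3 + k4).
x=0.000000, y=0.080000:
  k1 = f(0.000000, 0.080000) = 0.441200
  k2 = f(0.135000, 0.139562) = 0.487339
  k3 = f(0.135000, 0.145791) = 0.488211
  k4 = f(0.270000, 0.211817) = 0.535254
  y ← 0.080000 + (0.27/6)·(k1 + 2k2 + 2k3 + k4) = 0.211740
x=0.270000, y=0.211740:
  k1 = f(0.270000, 0.211740) = 0.535244
  k2 = f(0.405000, 0.283998) = 0.583160
  k3 = f(0.405000, 0.290466) = 0.584065
  k4 = f(0.540000, 0.369438) = 0.632921
  y ← 0.211740 + (0.27/6)·(k1 + 2k2 + 2k3 + k4) = 0.369358
y(0.54) ≈ 0.3694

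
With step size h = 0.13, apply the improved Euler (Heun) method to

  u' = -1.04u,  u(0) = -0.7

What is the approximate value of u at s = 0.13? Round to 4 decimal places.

-0.6118

Heun: k1 = f(s_n, u_n); k2 = f(s_n + h, u_n + h·k1); u_{n+1} = u_n + (h/2)·(k1 + k2).
s=0.000000, u=-0.700000:
  k1 = f(0.000000, -0.700000) = 0.728000
  k2 = f(0.130000, -0.605360) = 0.629574
  u ← -0.700000 + (0.13/2)·(0.728000 + 0.629574) = -0.611758
u(0.13) ≈ -0.6118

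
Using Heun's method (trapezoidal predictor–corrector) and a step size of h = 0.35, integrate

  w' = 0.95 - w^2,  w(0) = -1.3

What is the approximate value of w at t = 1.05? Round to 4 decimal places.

-8.7771

Heun: k1 = f(t_n, w_n); k2 = f(t_n + h, w_n + h·k1); w_{n+1} = w_n + (h/2)·(k1 + k2).
t=0.000000, w=-1.300000:
  k1 = f(0.000000, -1.300000) = -0.740000
  k2 = f(0.350000, -1.559000) = -1.480481
  w ← -1.300000 + (0.35/2)·(-0.740000 + (-1.480481)) = -1.688584
t=0.350000, w=-1.688584:
  k1 = f(0.350000, -1.688584) = -1.901317
  k2 = f(0.700000, -2.354045) = -4.591528
  w ← -1.688584 + (0.35/2)·(-1.901317 + (-4.591528)) = -2.824832
t=0.700000, w=-2.824832:
  k1 = f(0.700000, -2.824832) = -7.029675
  k2 = f(1.050000, -5.285218) = -26.983532
  w ← -2.824832 + (0.35/2)·(-7.029675 + (-26.983532)) = -8.777143
w(1.05) ≈ -8.7771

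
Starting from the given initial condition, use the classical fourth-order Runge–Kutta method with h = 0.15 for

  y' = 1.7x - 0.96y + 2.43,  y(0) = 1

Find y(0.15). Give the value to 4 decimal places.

1.2236

RK4: k1 = f(x_n, y_n); k2 = f(x_n + h/2, y_n + (h/2)·k1); k3 = f(x_n + h/2, y_n + (h/2)·k2); k4 = f(x_n + h, y_n + h·k3); y_{n+1} = y_n + (h/6)·(k1 + 2k2 + 2k3 + k4).
x=0.000000, y=1.000000:
  k1 = f(0.000000, 1.000000) = 1.470000
  k2 = f(0.075000, 1.110250) = 1.491660
  k3 = f(0.075000, 1.111875) = 1.490100
  k4 = f(0.150000, 1.223515) = 1.510426
  y ← 1.000000 + (0.15/6)·(k1 + 2k2 + 2k3 + k4) = 1.223599
y(0.15) ≈ 1.2236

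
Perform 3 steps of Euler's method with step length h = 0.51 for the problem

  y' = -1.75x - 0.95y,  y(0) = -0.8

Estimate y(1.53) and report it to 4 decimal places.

Euler: y_{n+1} = y_n + h·f(x_n, y_n).
x=0.000000, y=-0.800000: f=0.760000 → y ← -0.800000 + 0.51·0.760000 = -0.412400
x=0.510000, y=-0.412400: f=-0.500720 → y ← -0.412400 + 0.51·(-0.500720) = -0.667767
x=1.020000, y=-0.667767: f=-1.150621 → y ← -0.667767 + 0.51·(-1.150621) = -1.254584
y(1.53) ≈ -1.2546

-1.2546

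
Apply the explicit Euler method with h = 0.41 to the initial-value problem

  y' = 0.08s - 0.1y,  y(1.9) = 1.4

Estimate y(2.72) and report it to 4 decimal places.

Euler: y_{n+1} = y_n + h·f(s_n, y_n).
s=1.900000, y=1.400000: f=0.012000 → y ← 1.400000 + 0.41·0.012000 = 1.404920
s=2.310000, y=1.404920: f=0.044308 → y ← 1.404920 + 0.41·0.044308 = 1.423086
y(2.72) ≈ 1.4231

1.4231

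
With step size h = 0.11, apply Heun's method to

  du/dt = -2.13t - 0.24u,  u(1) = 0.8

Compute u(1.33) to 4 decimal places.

-0.0499

Heun: k1 = f(t_n, u_n); k2 = f(t_n + h, u_n + h·k1); u_{n+1} = u_n + (h/2)·(k1 + k2).
t=1.000000, u=0.800000:
  k1 = f(1.000000, 0.800000) = -2.322000
  k2 = f(1.110000, 0.544580) = -2.494999
  u ← 0.800000 + (0.11/2)·(-2.322000 + (-2.494999)) = 0.535065
t=1.110000, u=0.535065:
  k1 = f(1.110000, 0.535065) = -2.492716
  k2 = f(1.220000, 0.260866) = -2.661208
  u ← 0.535065 + (0.11/2)·(-2.492716 + (-2.661208)) = 0.251599
t=1.220000, u=0.251599:
  k1 = f(1.220000, 0.251599) = -2.658984
  k2 = f(1.330000, -0.040889) = -2.823087
  u ← 0.251599 + (0.11/2)·(-2.658984 + (-2.823087)) = -0.049915
u(1.33) ≈ -0.0499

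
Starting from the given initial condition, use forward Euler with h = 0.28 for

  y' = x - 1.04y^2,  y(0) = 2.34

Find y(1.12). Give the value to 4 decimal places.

0.7873

Euler: y_{n+1} = y_n + h·f(x_n, y_n).
x=0.000000, y=2.340000: f=-5.694624 → y ← 2.340000 + 0.28·(-5.694624) = 0.745505
x=0.280000, y=0.745505: f=-0.298009 → y ← 0.745505 + 0.28·(-0.298009) = 0.662063
x=0.560000, y=0.662063: f=0.104140 → y ← 0.662063 + 0.28·0.104140 = 0.691222
x=0.840000, y=0.691222: f=0.343101 → y ← 0.691222 + 0.28·0.343101 = 0.787290
y(1.12) ≈ 0.7873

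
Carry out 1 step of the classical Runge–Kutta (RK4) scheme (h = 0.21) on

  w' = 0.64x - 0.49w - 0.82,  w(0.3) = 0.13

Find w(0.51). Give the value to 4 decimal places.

0.0056

RK4: k1 = f(x_n, w_n); k2 = f(x_n + h/2, w_n + (h/2)·k1); k3 = f(x_n + h/2, w_n + (h/2)·k2); k4 = f(x_n + h, w_n + h·k3); w_{n+1} = w_n + (h/6)·(k1 + 2k2 + 2k3 + k4).
x=0.300000, w=0.130000:
  k1 = f(0.300000, 0.130000) = -0.691700
  k2 = f(0.405000, 0.057372) = -0.588912
  k3 = f(0.405000, 0.068164) = -0.594200
  k4 = f(0.510000, 0.005218) = -0.496157
  w ← 0.130000 + (0.21/6)·(k1 + 2k2 + 2k3 + k4) = 0.005607
w(0.51) ≈ 0.0056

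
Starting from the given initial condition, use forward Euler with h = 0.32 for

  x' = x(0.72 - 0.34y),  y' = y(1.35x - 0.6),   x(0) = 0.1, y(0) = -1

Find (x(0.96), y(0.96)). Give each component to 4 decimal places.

0.2322, -0.6519

Euler on (x,y): x_{n+1} = x_n + h·x', y_{n+1} = y_n + h·y'.
0.000000: (0.100000, -1.000000); f=(0.106000, 0.465000) → (0.133920, -0.851200)
0.320000: (0.133920, -0.851200); f=(0.135180, 0.356830) → (0.177178, -0.737014)
0.640000: (0.177178, -0.737014); f=(0.171966, 0.265922) → (0.232207, -0.651919)
(x(0.96), y(0.96)) ≈ (0.2322, -0.6519)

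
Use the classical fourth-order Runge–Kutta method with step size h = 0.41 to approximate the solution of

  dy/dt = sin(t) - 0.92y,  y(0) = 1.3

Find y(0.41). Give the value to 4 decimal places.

0.9650

RK4: k1 = f(t_n, y_n); k2 = f(t_n + h/2, y_n + (h/2)·k1); k3 = f(t_n + h/2, y_n + (h/2)·k2); k4 = f(t_n + h, y_n + h·k3); y_{n+1} = y_n + (h/6)·(k1 + 2k2 + 2k3 + k4).
t=0.000000, y=1.300000:
  k1 = f(0.000000, 1.300000) = -1.196000
  k2 = f(0.205000, 1.054820) = -0.766867
  k3 = f(0.205000, 1.142792) = -0.847802
  k4 = f(0.410000, 0.952401) = -0.477600
  y ← 1.300000 + (0.41/6)·(k1 + 2k2 + 2k3 + k4) = 0.964966
y(0.41) ≈ 0.9650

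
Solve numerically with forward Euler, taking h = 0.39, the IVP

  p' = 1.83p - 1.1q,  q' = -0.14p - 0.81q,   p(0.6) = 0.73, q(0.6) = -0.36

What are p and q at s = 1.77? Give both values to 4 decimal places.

Euler on (p,q): p_{n+1} = p_n + h·p', q_{n+1} = q_n + h·q'.
0.600000: (0.730000, -0.360000); f=(1.731900, 0.189400) → (1.405441, -0.286134)
0.990000: (1.405441, -0.286134); f=(2.886704, 0.035007) → (2.531256, -0.272481)
1.380000: (2.531256, -0.272481); f=(4.931927, -0.133666) → (4.454707, -0.324611)
(p(1.77), q(1.77)) ≈ (4.4547, -0.3246)

4.4547, -0.3246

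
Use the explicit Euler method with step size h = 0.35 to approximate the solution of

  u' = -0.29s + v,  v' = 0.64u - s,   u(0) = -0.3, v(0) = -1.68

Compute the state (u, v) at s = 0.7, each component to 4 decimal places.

-1.5350, -2.0686

Euler on (u,v): u_{n+1} = u_n + h·u', v_{n+1} = v_n + h·v'.
0.000000: (-0.300000, -1.680000); f=(-1.680000, -0.192000) → (-0.888000, -1.747200)
0.350000: (-0.888000, -1.747200); f=(-1.848700, -0.918320) → (-1.535045, -2.068612)
(u(0.7), v(0.7)) ≈ (-1.5350, -2.0686)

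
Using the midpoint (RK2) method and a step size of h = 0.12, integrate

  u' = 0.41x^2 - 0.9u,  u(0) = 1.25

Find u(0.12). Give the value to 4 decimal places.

1.1225

Midpoint: k1 = f(x_n, u_n); k2 = f(x_n + h/2, u_n + (h/2)·k1); u_{n+1} = u_n + h·k2.
x=0.000000, u=1.250000:
  k1 = f(0.000000, 1.250000) = -1.125000
  k2 = f(0.060000, 1.182500) = -1.062774
  u ← 1.250000 + 0.12·(-1.062774) = 1.122467
u(0.12) ≈ 1.1225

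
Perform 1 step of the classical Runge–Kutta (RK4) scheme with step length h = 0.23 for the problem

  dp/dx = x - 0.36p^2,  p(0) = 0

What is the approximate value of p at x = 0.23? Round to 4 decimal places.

0.0264

RK4: k1 = f(x_n, p_n); k2 = f(x_n + h/2, p_n + (h/2)·k1); k3 = f(x_n + h/2, p_n + (h/2)·k2); k4 = f(x_n + h, p_n + h·k3); p_{n+1} = p_n + (h/6)·(k1 + 2k2 + 2k3 + k4).
x=0.000000, p=0.000000:
  k1 = f(0.000000, 0.000000) = 0.000000
  k2 = f(0.115000, 0.000000) = 0.115000
  k3 = f(0.115000, 0.013225) = 0.114937
  k4 = f(0.230000, 0.026436) = 0.229748
  p ← 0.000000 + (0.23/6)·(k1 + 2k2 + 2k3 + k4) = 0.026436
p(0.23) ≈ 0.0264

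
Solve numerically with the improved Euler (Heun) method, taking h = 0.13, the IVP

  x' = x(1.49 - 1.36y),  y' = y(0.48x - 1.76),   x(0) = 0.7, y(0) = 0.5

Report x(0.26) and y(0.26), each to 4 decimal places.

Heun on (x,y): k1 = f(t_n, state_n); k2 = f(t_n + h, state_n + h·k1); state_{n+1} = state_n + (h/2)·(k1 + k2).
0.000000: (0.700000, 0.500000)
  k1 = (0.567000, -0.712000)
  predictor → (0.773710, 0.407440)
  k2 = (0.724101, -0.565779)
  → (0.783922, 0.416944)
0.130000: (0.783922, 0.416944)
  k1 = (0.723525, -0.576933)
  predictor → (0.877980, 0.341943)
  k2 = (0.899892, -0.457715)
  → (0.889444, 0.349692)
(x(0.26), y(0.26)) ≈ (0.8894, 0.3497)

0.8894, 0.3497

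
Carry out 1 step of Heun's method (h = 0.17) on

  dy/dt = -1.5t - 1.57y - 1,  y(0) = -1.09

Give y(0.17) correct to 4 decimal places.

Heun: k1 = f(t_n, y_n); k2 = f(t_n + h, y_n + h·k1); y_{n+1} = y_n + (h/2)·(k1 + k2).
t=0.000000, y=-1.090000:
  k1 = f(0.000000, -1.090000) = 0.711300
  k2 = f(0.170000, -0.969079) = 0.266454
  y ← -1.090000 + (0.17/2)·(0.711300 + 0.266454) = -1.006891
y(0.17) ≈ -1.0069

-1.0069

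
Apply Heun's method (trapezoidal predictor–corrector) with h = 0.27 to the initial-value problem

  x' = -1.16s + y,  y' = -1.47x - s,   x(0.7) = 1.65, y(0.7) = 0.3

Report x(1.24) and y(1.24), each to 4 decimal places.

0.7522, -1.2994

Heun on (x,y): k1 = f(s_n, state_n); k2 = f(s_n + h, state_n + h·k1); state_{n+1} = state_n + (h/2)·(k1 + k2).
0.700000: (1.650000, 0.300000)
  k1 = (-0.512000, -3.125500)
  predictor → (1.511760, -0.543885)
  k2 = (-1.669085, -3.192287)
  → (1.355554, -0.552901)
0.970000: (1.355554, -0.552901)
  k1 = (-1.678101, -2.962664)
  predictor → (0.902466, -1.352820)
  k2 = (-2.791220, -2.566625)
  → (0.752195, -1.299355)
(x(1.24), y(1.24)) ≈ (0.7522, -1.2994)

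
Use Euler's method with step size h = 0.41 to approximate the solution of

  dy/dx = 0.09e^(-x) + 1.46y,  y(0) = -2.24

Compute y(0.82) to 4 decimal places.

Euler: y_{n+1} = y_n + h·f(x_n, y_n).
x=0.000000, y=-2.240000: f=-3.180400 → y ← -2.240000 + 0.41·(-3.180400) = -3.543964
x=0.410000, y=-3.543964: f=-5.114459 → y ← -3.543964 + 0.41·(-5.114459) = -5.640892
y(0.82) ≈ -5.6409

-5.6409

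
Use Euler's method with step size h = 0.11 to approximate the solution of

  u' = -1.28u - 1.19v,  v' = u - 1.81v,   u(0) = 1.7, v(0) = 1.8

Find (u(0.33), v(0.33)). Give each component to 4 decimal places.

Euler on (u,v): u_{n+1} = u_n + h·u', v_{n+1} = v_n + h·v'.
0.000000: (1.700000, 1.800000); f=(-4.318000, -1.558000) → (1.225020, 1.628620)
0.110000: (1.225020, 1.628620); f=(-3.506083, -1.722782) → (0.839351, 1.439114)
0.220000: (0.839351, 1.439114); f=(-2.786915, -1.765445) → (0.532790, 1.244915)
(u(0.33), v(0.33)) ≈ (0.5328, 1.2449)

0.5328, 1.2449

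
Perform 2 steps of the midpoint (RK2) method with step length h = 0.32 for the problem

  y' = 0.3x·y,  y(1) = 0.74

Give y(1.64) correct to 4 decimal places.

0.9512

Midpoint: k1 = f(x_n, y_n); k2 = f(x_n + h/2, y_n + (h/2)·k1); y_{n+1} = y_n + h·k2.
x=1.000000, y=0.740000:
  k1 = f(1.000000, 0.740000) = 0.222000
  k2 = f(1.160000, 0.775520) = 0.269881
  y ← 0.740000 + 0.32·0.269881 = 0.826362
x=1.320000, y=0.826362:
  k1 = f(1.320000, 0.826362) = 0.327239
  k2 = f(1.480000, 0.878720) = 0.390152
  y ← 0.826362 + 0.32·0.390152 = 0.951210
y(1.64) ≈ 0.9512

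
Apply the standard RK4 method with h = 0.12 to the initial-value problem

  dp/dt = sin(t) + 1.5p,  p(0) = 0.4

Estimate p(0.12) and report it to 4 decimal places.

0.4865

RK4: k1 = f(t_n, p_n); k2 = f(t_n + h/2, p_n + (h/2)·k1); k3 = f(t_n + h/2, p_n + (h/2)·k2); k4 = f(t_n + h, p_n + h·k3); p_{n+1} = p_n + (h/6)·(k1 + 2k2 + 2k3 + k4).
t=0.000000, p=0.400000:
  k1 = f(0.000000, 0.400000) = 0.600000
  k2 = f(0.060000, 0.436000) = 0.713964
  k3 = f(0.060000, 0.442838) = 0.724221
  k4 = f(0.120000, 0.486906) = 0.850072
  p ← 0.400000 + (0.12/6)·(k1 + 2k2 + 2k3 + k4) = 0.486529
p(0.12) ≈ 0.4865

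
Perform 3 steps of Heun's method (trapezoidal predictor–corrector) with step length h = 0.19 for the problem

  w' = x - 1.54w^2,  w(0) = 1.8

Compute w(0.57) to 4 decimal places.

Heun: k1 = f(x_n, w_n); k2 = f(x_n + h, w_n + h·k1); w_{n+1} = w_n + (h/2)·(k1 + k2).
x=0.000000, w=1.800000:
  k1 = f(0.000000, 1.800000) = -4.989600
  k2 = f(0.190000, 0.851976) = -0.927829
  w ← 1.800000 + (0.19/2)·(-4.989600 + (-0.927829)) = 1.237844
x=0.190000, w=1.237844:
  k1 = f(0.190000, 1.237844) = -2.169678
  k2 = f(0.380000, 0.825605) = -0.669701
  w ← 1.237844 + (0.19/2)·(-2.169678 + (-0.669701)) = 0.968103
x=0.380000, w=0.968103:
  k1 = f(0.380000, 0.968103) = -1.063325
  k2 = f(0.570000, 0.766072) = -0.333773
  w ← 0.968103 + (0.19/2)·(-1.063325 + (-0.333773)) = 0.835379
w(0.57) ≈ 0.8354

0.8354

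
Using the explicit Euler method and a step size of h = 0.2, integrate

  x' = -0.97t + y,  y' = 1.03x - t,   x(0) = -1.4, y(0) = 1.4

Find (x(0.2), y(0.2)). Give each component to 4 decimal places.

Euler on (x,y): x_{n+1} = x_n + h·x', y_{n+1} = y_n + h·y'.
0.000000: (-1.400000, 1.400000); f=(1.400000, -1.442000) → (-1.120000, 1.111600)
(x(0.2), y(0.2)) ≈ (-1.1200, 1.1116)

-1.1200, 1.1116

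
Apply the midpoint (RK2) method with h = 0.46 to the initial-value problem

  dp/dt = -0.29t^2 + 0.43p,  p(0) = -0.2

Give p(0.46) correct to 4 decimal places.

-0.2505

Midpoint: k1 = f(t_n, p_n); k2 = f(t_n + h/2, p_n + (h/2)·k1); p_{n+1} = p_n + h·k2.
t=0.000000, p=-0.200000:
  k1 = f(0.000000, -0.200000) = -0.086000
  k2 = f(0.230000, -0.219780) = -0.109846
  p ← -0.200000 + 0.46·(-0.109846) = -0.250529
p(0.46) ≈ -0.2505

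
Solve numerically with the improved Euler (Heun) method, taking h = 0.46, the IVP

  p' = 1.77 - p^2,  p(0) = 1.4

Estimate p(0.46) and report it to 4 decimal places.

1.3671

Heun: k1 = f(x_n, p_n); k2 = f(x_n + h, p_n + h·k1); p_{n+1} = p_n + (h/2)·(k1 + k2).
x=0.000000, p=1.400000:
  k1 = f(0.000000, 1.400000) = -0.190000
  k2 = f(0.460000, 1.312600) = 0.047081
  p ← 1.400000 + (0.46/2)·(-0.190000 + 0.047081) = 1.367129
p(0.46) ≈ 1.3671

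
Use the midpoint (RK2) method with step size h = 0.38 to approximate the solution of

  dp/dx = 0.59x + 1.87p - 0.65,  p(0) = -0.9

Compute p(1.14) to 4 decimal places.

Midpoint: k1 = f(x_n, p_n); k2 = f(x_n + h/2, p_n + (h/2)·k1); p_{n+1} = p_n + h·k2.
x=0.000000, p=-0.900000:
  k1 = f(0.000000, -0.900000) = -2.333000
  k2 = f(0.190000, -1.343270) = -3.049815
  p ← -0.900000 + 0.38·(-3.049815) = -2.058930
x=0.380000, p=-2.058930:
  k1 = f(0.380000, -2.058930) = -4.275998
  k2 = f(0.570000, -2.871369) = -5.683161
  p ← -2.058930 + 0.38·(-5.683161) = -4.218531
x=0.760000, p=-4.218531:
  k1 = f(0.760000, -4.218531) = -8.090252
  k2 = f(0.950000, -5.755679) = -10.852619
  p ← -4.218531 + 0.38·(-10.852619) = -8.342526
p(1.14) ≈ -8.3425

-8.3425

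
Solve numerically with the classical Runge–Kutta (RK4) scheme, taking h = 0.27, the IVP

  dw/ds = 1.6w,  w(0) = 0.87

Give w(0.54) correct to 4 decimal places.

2.0638

RK4: k1 = f(s_n, w_n); k2 = f(s_n + h/2, w_n + (h/2)·k1); k3 = f(s_n + h/2, w_n + (h/2)·k2); k4 = f(s_n + h, w_n + h·k3); w_{n+1} = w_n + (h/6)·(k1 + 2k2 + 2k3 + k4).
s=0.000000, w=0.870000:
  k1 = f(0.000000, 0.870000) = 1.392000
  k2 = f(0.135000, 1.057920) = 1.692672
  k3 = f(0.135000, 1.098511) = 1.757617
  k4 = f(0.270000, 1.344557) = 2.151291
  w ← 0.870000 + (0.27/6)·(k1 + 2k2 + 2k3 + k4) = 1.339974
s=0.270000, w=1.339974:
  k1 = f(0.270000, 1.339974) = 2.143959
  k2 = f(0.405000, 1.629409) = 2.607054
  k3 = f(0.405000, 1.691926) = 2.707082
  k4 = f(0.540000, 2.070886) = 3.313418
  w ← 1.339974 + (0.27/6)·(k1 + 2k2 + 2k3 + k4) = 2.063828
w(0.54) ≈ 2.0638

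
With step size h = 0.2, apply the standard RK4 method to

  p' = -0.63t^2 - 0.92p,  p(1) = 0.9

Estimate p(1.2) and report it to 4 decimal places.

0.6083

RK4: k1 = f(t_n, p_n); k2 = f(t_n + h/2, p_n + (h/2)·k1); k3 = f(t_n + h/2, p_n + (h/2)·k2); k4 = f(t_n + h, p_n + h·k3); p_{n+1} = p_n + (h/6)·(k1 + 2k2 + 2k3 + k4).
t=1.000000, p=0.900000:
  k1 = f(1.000000, 0.900000) = -1.458000
  k2 = f(1.100000, 0.754200) = -1.456164
  k3 = f(1.100000, 0.754384) = -1.456333
  k4 = f(1.200000, 0.608733) = -1.467235
  p ← 0.900000 + (0.2/6)·(k1 + 2k2 + 2k3 + k4) = 0.608326
p(1.2) ≈ 0.6083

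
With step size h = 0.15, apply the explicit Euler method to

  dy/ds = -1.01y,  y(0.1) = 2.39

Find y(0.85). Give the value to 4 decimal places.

1.0511

Euler: y_{n+1} = y_n + h·f(s_n, y_n).
s=0.100000, y=2.390000: f=-2.413900 → y ← 2.390000 + 0.15·(-2.413900) = 2.027915
s=0.250000, y=2.027915: f=-2.048194 → y ← 2.027915 + 0.15·(-2.048194) = 1.720686
s=0.400000, y=1.720686: f=-1.737893 → y ← 1.720686 + 0.15·(-1.737893) = 1.460002
s=0.550000, y=1.460002: f=-1.474602 → y ← 1.460002 + 0.15·(-1.474602) = 1.238812
s=0.700000, y=1.238812: f=-1.251200 → y ← 1.238812 + 0.15·(-1.251200) = 1.051132
y(0.85) ≈ 1.0511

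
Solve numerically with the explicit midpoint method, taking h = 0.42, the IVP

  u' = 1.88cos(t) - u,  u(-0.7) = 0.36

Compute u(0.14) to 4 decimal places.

Midpoint: k1 = f(t_n, u_n); k2 = f(t_n + h/2, u_n + (h/2)·k1); u_{n+1} = u_n + h·k2.
t=-0.700000, u=0.360000:
  k1 = f(-0.700000, 0.360000) = 1.077903
  k2 = f(-0.490000, 0.586360) = 1.072426
  u ← 0.360000 + 0.42·1.072426 = 0.810419
t=-0.280000, u=0.810419:
  k1 = f(-0.280000, 0.810419) = 0.996365
  k2 = f(-0.070000, 1.019656) = 0.855740
  u ← 0.810419 + 0.42·0.855740 = 1.169830
u(0.14) ≈ 1.1698

1.1698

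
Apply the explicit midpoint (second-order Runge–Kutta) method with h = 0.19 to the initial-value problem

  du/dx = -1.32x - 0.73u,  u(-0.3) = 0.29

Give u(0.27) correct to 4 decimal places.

Midpoint: k1 = f(x_n, u_n); k2 = f(x_n + h/2, u_n + (h/2)·k1); u_{n+1} = u_n + h·k2.
x=-0.300000, u=0.290000:
  k1 = f(-0.300000, 0.290000) = 0.184300
  k2 = f(-0.205000, 0.307508) = 0.046119
  u ← 0.290000 + 0.19·0.046119 = 0.298763
x=-0.110000, u=0.298763:
  k1 = f(-0.110000, 0.298763) = -0.072897
  k2 = f(-0.015000, 0.291837) = -0.193241
  u ← 0.298763 + 0.19·(-0.193241) = 0.262047
x=0.080000, u=0.262047:
  k1 = f(0.080000, 0.262047) = -0.296894
  k2 = f(0.175000, 0.233842) = -0.401705
  u ← 0.262047 + 0.19·(-0.401705) = 0.185723
u(0.27) ≈ 0.1857

0.1857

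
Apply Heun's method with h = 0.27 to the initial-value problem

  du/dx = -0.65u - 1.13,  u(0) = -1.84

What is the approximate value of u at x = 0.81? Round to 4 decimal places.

-1.7986

Heun: k1 = f(x_n, u_n); k2 = f(x_n + h, u_n + h·k1); u_{n+1} = u_n + (h/2)·(k1 + k2).
x=0.000000, u=-1.840000:
  k1 = f(0.000000, -1.840000) = 0.066000
  k2 = f(0.270000, -1.822180) = 0.054417
  u ← -1.840000 + (0.27/2)·(0.066000 + 0.054417) = -1.823744
x=0.270000, u=-1.823744:
  k1 = f(0.270000, -1.823744) = 0.055433
  k2 = f(0.540000, -1.808777) = 0.045705
  u ← -1.823744 + (0.27/2)·(0.055433 + 0.045705) = -1.810090
x=0.540000, u=-1.810090:
  k1 = f(0.540000, -1.810090) = 0.046559
  k2 = f(0.810000, -1.797519) = 0.038388
  u ← -1.810090 + (0.27/2)·(0.046559 + 0.038388) = -1.798622
u(0.81) ≈ -1.7986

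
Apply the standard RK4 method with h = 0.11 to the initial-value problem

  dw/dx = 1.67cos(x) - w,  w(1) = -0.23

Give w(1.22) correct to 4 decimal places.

RK4: k1 = f(x_n, w_n); k2 = f(x_n + h/2, w_n + (h/2)·k1); k3 = f(x_n + h/2, w_n + (h/2)·k2); k4 = f(x_n + h, w_n + h·k3); w_{n+1} = w_n + (h/6)·(k1 + 2k2 + 2k3 + k4).
x=1.000000, w=-0.230000:
  k1 = f(1.000000, -0.230000) = 1.132305
  k2 = f(1.055000, -0.167723) = 0.991414
  k3 = f(1.055000, -0.175472) = 0.999163
  k4 = f(1.110000, -0.120092) = 0.862677
  w ← -0.230000 + (0.11/6)·(k1 + 2k2 + 2k3 + k4) = -0.120438
x=1.110000, w=-0.120438:
  k1 = f(1.110000, -0.120438) = 0.863022
  k2 = f(1.165000, -0.072971) = 0.732205
  k3 = f(1.165000, -0.080166) = 0.739400
  k4 = f(1.220000, -0.039104) = 0.612992
  w ← -0.120438 + (0.11/6)·(k1 + 2k2 + 2k3 + k4) = -0.039418
w(1.22) ≈ -0.0394

-0.0394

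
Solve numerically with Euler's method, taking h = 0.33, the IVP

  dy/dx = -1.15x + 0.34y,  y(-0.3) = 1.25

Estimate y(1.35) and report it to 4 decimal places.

1.4385

Euler: y_{n+1} = y_n + h·f(x_n, y_n).
x=-0.300000, y=1.250000: f=0.770000 → y ← 1.250000 + 0.33·0.770000 = 1.504100
x=0.030000, y=1.504100: f=0.476894 → y ← 1.504100 + 0.33·0.476894 = 1.661475
x=0.360000, y=1.661475: f=0.150902 → y ← 1.661475 + 0.33·0.150902 = 1.711273
x=0.690000, y=1.711273: f=-0.211667 → y ← 1.711273 + 0.33·(-0.211667) = 1.641422
x=1.020000, y=1.641422: f=-0.614916 → y ← 1.641422 + 0.33·(-0.614916) = 1.438500
y(1.35) ≈ 1.4385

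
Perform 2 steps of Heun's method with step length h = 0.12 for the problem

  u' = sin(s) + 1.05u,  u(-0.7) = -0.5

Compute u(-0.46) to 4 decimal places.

-0.7932

Heun: k1 = f(s_n, u_n); k2 = f(s_n + h, u_n + h·k1); u_{n+1} = u_n + (h/2)·(k1 + k2).
s=-0.700000, u=-0.500000:
  k1 = f(-0.700000, -0.500000) = -1.169218
  k2 = f(-0.580000, -0.640306) = -1.220345
  u ← -0.500000 + (0.12/2)·(-1.169218 + (-1.220345)) = -0.643374
s=-0.580000, u=-0.643374:
  k1 = f(-0.580000, -0.643374) = -1.223566
  k2 = f(-0.460000, -0.790202) = -1.273660
  u ← -0.643374 + (0.12/2)·(-1.223566 + (-1.273660)) = -0.793207
u(-0.46) ≈ -0.7932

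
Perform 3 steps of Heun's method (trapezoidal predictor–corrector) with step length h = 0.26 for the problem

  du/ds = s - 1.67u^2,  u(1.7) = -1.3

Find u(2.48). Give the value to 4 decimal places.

Heun: k1 = f(s_n, u_n); k2 = f(s_n + h, u_n + h·k1); u_{n+1} = u_n + (h/2)·(k1 + k2).
s=1.700000, u=-1.300000:
  k1 = f(1.700000, -1.300000) = -1.122300
  k2 = f(1.960000, -1.591798) = -2.271481
  u ← -1.300000 + (0.26/2)·(-1.122300 + (-2.271481)) = -1.741192
s=1.960000, u=-1.741192:
  k1 = f(1.960000, -1.741192) = -3.103019
  k2 = f(2.220000, -2.547976) = -8.621947
  u ← -1.741192 + (0.26/2)·(-3.103019 + (-8.621947)) = -3.265437
s=2.220000, u=-3.265437:
  k1 = f(2.220000, -3.265437) = -15.587343
  k2 = f(2.480000, -7.318146) = -86.957291
  u ← -3.265437 + (0.26/2)·(-15.587343 + (-86.957291)) = -16.596240
u(2.48) ≈ -16.5962

-16.5962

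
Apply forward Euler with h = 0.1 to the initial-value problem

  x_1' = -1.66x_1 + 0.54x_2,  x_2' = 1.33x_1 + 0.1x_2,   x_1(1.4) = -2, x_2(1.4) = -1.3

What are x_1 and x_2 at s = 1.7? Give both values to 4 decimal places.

-1.3787, -2.0484

Euler on (x_1,x_2): x_1_{n+1} = x_1_n + h·x_1', x_2_{n+1} = x_2_n + h·x_2'.
1.400000: (-2.000000, -1.300000); f=(2.618000, -2.790000) → (-1.738200, -1.579000)
1.500000: (-1.738200, -1.579000); f=(2.032752, -2.469706) → (-1.534925, -1.825971)
1.600000: (-1.534925, -1.825971); f=(1.561951, -2.224047) → (-1.378730, -2.048375)
(x_1(1.7), x_2(1.7)) ≈ (-1.3787, -2.0484)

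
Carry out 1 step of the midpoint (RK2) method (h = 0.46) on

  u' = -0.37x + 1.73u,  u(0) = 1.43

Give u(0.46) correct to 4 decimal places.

2.9817

Midpoint: k1 = f(x_n, u_n); k2 = f(x_n + h/2, u_n + (h/2)·k1); u_{n+1} = u_n + h·k2.
x=0.000000, u=1.430000:
  k1 = f(0.000000, 1.430000) = 2.473900
  k2 = f(0.230000, 1.998997) = 3.373165
  u ← 1.430000 + 0.46·3.373165 = 2.981656
u(0.46) ≈ 2.9817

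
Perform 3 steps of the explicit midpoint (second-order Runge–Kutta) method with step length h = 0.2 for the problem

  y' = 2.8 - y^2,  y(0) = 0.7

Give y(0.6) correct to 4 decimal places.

Midpoint: k1 = f(x_n, y_n); k2 = f(x_n + h/2, y_n + (h/2)·k1); y_{n+1} = y_n + h·k2.
x=0.000000, y=0.700000:
  k1 = f(0.000000, 0.700000) = 2.310000
  k2 = f(0.100000, 0.931000) = 1.933239
  y ← 0.700000 + 0.2·1.933239 = 1.086648
x=0.200000, y=1.086648:
  k1 = f(0.200000, 1.086648) = 1.619197
  k2 = f(0.300000, 1.248567) = 1.241079
  y ← 1.086648 + 0.2·1.241079 = 1.334864
x=0.400000, y=1.334864:
  k1 = f(0.400000, 1.334864) = 1.018139
  k2 = f(0.500000, 1.436678) = 0.735958
  y ← 1.334864 + 0.2·0.735958 = 1.482055
y(0.6) ≈ 1.4821

1.4821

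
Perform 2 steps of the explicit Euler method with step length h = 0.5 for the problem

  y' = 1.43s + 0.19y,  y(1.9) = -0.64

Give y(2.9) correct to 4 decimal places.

2.4362

Euler: y_{n+1} = y_n + h·f(s_n, y_n).
s=1.900000, y=-0.640000: f=2.595400 → y ← -0.640000 + 0.5·2.595400 = 0.657700
s=2.400000, y=0.657700: f=3.556963 → y ← 0.657700 + 0.5·3.556963 = 2.436181
y(2.9) ≈ 2.4362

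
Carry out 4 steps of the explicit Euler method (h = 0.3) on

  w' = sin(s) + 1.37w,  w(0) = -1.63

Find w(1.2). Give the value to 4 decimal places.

Euler: w_{n+1} = w_n + h·f(s_n, w_n).
s=0.000000, w=-1.630000: f=-2.233100 → w ← -1.630000 + 0.3·(-2.233100) = -2.299930
s=0.300000, w=-2.299930: f=-2.855384 → w ← -2.299930 + 0.3·(-2.855384) = -3.156545
s=0.600000, w=-3.156545: f=-3.759824 → w ← -3.156545 + 0.3·(-3.759824) = -4.284492
s=0.900000, w=-4.284492: f=-5.086428 → w ← -4.284492 + 0.3·(-5.086428) = -5.810421
w(1.2) ≈ -5.8104

-5.8104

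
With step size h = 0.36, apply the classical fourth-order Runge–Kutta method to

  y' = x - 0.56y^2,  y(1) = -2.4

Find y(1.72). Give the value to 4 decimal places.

RK4: k1 = f(x_n, y_n); k2 = f(x_n + h/2, y_n + (h/2)·k1); k3 = f(x_n + h/2, y_n + (h/2)·k2); k4 = f(x_n + h, y_n + h·k3); y_{n+1} = y_n + (h/6)·(k1 + 2k2 + 2k3 + k4).
x=1.000000, y=-2.400000:
  k1 = f(1.000000, -2.400000) = -2.225600
  k2 = f(1.180000, -2.800608) = -3.212307
  k3 = f(1.180000, -2.978215) = -3.787069
  k4 = f(1.360000, -3.763345) = -6.571148
  y ← -2.400000 + (0.36/6)·(k1 + 2k2 + 2k3 + k4) = -3.767730
x=1.360000, y=-3.767730:
  k1 = f(1.360000, -3.767730) = -6.589642
  k2 = f(1.540000, -4.953866) = -12.202839
  k3 = f(1.540000, -5.964241) = -18.380416
  k4 = f(1.720000, -10.384680) = -58.671279
  y ← -3.767730 + (0.36/6)·(k1 + 2k2 + 2k3 + k4) = -11.353376
y(1.72) ≈ -11.3534

-11.3534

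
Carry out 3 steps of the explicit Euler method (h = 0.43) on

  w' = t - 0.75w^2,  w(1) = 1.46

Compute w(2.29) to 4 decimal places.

Euler: w_{n+1} = w_n + h·f(t_n, w_n).
t=1.000000, w=1.460000: f=-0.598700 → w ← 1.460000 + 0.43·(-0.598700) = 1.202559
t=1.430000, w=1.202559: f=0.345389 → w ← 1.202559 + 0.43·0.345389 = 1.351076
t=1.860000, w=1.351076: f=0.490945 → w ← 1.351076 + 0.43·0.490945 = 1.562182
w(2.29) ≈ 1.5622

1.5622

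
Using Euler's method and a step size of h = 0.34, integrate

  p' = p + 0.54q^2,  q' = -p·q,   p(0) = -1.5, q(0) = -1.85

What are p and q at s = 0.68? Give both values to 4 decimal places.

Euler on (p,q): p_{n+1} = p_n + h·p', q_{n+1} = q_n + h·q'.
0.000000: (-1.500000, -1.850000); f=(0.348150, -2.775000) → (-1.381629, -2.793500)
0.340000: (-1.381629, -2.793500); f=(2.832338, -3.859581) → (-0.418634, -4.105757)
(p(0.68), q(0.68)) ≈ (-0.4186, -4.1058)

-0.4186, -4.1058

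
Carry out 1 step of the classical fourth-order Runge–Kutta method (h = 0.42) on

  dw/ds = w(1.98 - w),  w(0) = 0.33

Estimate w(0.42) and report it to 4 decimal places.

RK4: k1 = f(s_n, w_n); k2 = f(s_n + h/2, w_n + (h/2)·k1); k3 = f(s_n + h/2, w_n + (h/2)·k2); k4 = f(s_n + h, w_n + h·k3); w_{n+1} = w_n + (h/6)·(k1 + 2k2 + 2k3 + k4).
s=0.000000, w=0.330000:
  k1 = f(0.000000, 0.330000) = 0.544500
  k2 = f(0.210000, 0.444345) = 0.682361
  k3 = f(0.210000, 0.473296) = 0.713117
  k4 = f(0.420000, 0.629509) = 0.850146
  w ← 0.330000 + (0.42/6)·(k1 + 2k2 + 2k3 + k4) = 0.622992
w(0.42) ≈ 0.6230

0.6230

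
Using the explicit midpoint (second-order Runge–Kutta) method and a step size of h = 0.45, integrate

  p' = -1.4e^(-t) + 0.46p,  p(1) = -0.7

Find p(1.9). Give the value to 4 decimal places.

Midpoint: k1 = f(t_n, p_n); k2 = f(t_n + h/2, p_n + (h/2)·k1); p_{n+1} = p_n + h·k2.
t=1.000000, p=-0.700000:
  k1 = f(1.000000, -0.700000) = -0.837031
  k2 = f(1.225000, -0.888332) = -0.819894
  p ← -0.700000 + 0.45·(-0.819894) = -1.068952
t=1.450000, p=-1.068952:
  k1 = f(1.450000, -1.068952) = -0.820116
  k2 = f(1.675000, -1.253478) = -0.838831
  p ← -1.068952 + 0.45·(-0.838831) = -1.446426
p(1.9) ≈ -1.4464

-1.4464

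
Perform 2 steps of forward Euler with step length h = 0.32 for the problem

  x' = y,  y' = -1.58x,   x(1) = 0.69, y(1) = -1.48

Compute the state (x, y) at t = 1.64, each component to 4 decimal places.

-0.3688, -1.9383

Euler on (x,y): x_{n+1} = x_n + h·x', y_{n+1} = y_n + h·y'.
1.000000: (0.690000, -1.480000); f=(-1.480000, -1.090200) → (0.216400, -1.828864)
1.320000: (0.216400, -1.828864); f=(-1.828864, -0.341912) → (-0.368836, -1.938276)
(x(1.64), y(1.64)) ≈ (-0.3688, -1.9383)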